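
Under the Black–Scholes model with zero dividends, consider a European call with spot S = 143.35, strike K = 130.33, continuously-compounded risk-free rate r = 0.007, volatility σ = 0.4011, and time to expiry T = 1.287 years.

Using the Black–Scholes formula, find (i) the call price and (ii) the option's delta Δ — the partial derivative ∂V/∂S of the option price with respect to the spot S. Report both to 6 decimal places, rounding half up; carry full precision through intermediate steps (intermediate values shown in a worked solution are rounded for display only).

price = 32.246208
Δ = 0.676011

σ√T = 0.4011·√1.287 = 0.455032
d₁ = (ln(S/K) + (r+σ²/2)T) / (σ√T) = (ln(143.35/130.33) + (0.007+0.4011²/2)·1.287) / 0.455032 = (0.095219 + 0.112536) / 0.455032 = 0.456574
d₂ = d₁ − σ√T = 0.456574 − 0.455032 = 0.001542
e^{−rT} = e^{−0.007·1.287} = 0.991031
N(d₁) = 0.676011,  N(d₂) = 0.500615
Call price V = S·N(d₁) − K·e^{−rT}·N(d₂) = 96.906204 − 64.659996 = 32.246208
Δ = N(d₁) = 0.676011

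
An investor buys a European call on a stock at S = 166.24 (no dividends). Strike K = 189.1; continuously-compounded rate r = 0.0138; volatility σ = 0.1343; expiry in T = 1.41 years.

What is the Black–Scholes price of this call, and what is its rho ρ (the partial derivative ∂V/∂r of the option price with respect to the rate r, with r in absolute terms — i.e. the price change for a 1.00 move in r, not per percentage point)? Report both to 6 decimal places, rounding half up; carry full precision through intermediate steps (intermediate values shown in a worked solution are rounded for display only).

price = 4.089722
ρ = 58.035819

σ√T = 0.1343·√1.41 = 0.159472
d₁ = (ln(S/K) + (r+σ²/2)T) / (σ√T) = (ln(166.24/189.1) + (0.0138+0.1343²/2)·1.41) / 0.159472 = (-0.128843 + 0.032174) / 0.159472 = -0.606185
d₂ = d₁ − σ√T = -0.606185 − 0.159472 = -0.765657
e^{−rT} = e^{−0.0138·1.41} = 0.980730
N(d₁) = 0.272196,  N(d₂) = 0.221940
Call price V = S·N(d₁) − K·e^{−rT}·N(d₂) = 45.249877 − 41.160155 = 4.089722
ρ = K·T·e^{−rT}·N(d₂) = 58.035819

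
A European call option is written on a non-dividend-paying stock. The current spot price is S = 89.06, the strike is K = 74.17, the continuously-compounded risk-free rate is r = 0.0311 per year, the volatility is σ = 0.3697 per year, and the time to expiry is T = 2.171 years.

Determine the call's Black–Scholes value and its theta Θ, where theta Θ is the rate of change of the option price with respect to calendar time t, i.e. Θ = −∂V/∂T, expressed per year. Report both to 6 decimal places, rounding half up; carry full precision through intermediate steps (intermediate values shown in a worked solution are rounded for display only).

price = 28.577421
Θ = -4.647715

σ√T = 0.3697·√2.171 = 0.544728
d₁ = (ln(S/K) + (r+σ²/2)T) / (σ√T) = (ln(89.06/74.17) + (0.0311+0.3697²/2)·2.171) / 0.544728 = (0.182951 + 0.215882) / 0.544728 = 0.732169
d₂ = d₁ − σ√T = 0.732169 − 0.544728 = 0.187442
e^{−rT} = e^{−0.0311·2.171} = 0.934711
N(d₁) = 0.767967,  N(d₂) = 0.574343
Call price V = S·N(d₁) − K·e^{−rT}·N(d₂) = 68.395170 − 39.817749 = 28.577421
φ(d₁) = (1/√(2π))·e^{−d₁²/2} = 0.305143
Θ = −S·φ(d₁)·σ/(2√T) − r·K·e^{−rT}·N(d₂) = −3.409383 − 1.238332 = -4.647715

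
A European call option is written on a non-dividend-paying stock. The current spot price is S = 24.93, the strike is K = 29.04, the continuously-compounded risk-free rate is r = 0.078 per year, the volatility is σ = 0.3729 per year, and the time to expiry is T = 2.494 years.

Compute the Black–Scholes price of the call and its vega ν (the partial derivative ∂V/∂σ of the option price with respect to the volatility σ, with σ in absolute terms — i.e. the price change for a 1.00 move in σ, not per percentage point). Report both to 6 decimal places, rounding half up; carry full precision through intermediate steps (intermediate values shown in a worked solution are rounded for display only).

σ√T = 0.3729·√2.494 = 0.588899
d₁ = (ln(S/K) + (r+σ²/2)T) / (σ√T) = (ln(24.93/29.04) + (0.078+0.3729²/2)·2.494) / 0.588899 = (-0.152602 + 0.367933) / 0.588899 = 0.365650
d₂ = d₁ − σ√T = 0.365650 − 0.588899 = -0.223249
e^{−rT} = e^{−0.078·2.494} = 0.823220
N(d₁) = 0.642687,  N(d₂) = 0.411671
Call price V = S·N(d₁) − K·e^{−rT}·N(d₂) = 16.022180 − 9.841527 = 6.180652
φ(d₁) = (1/√(2π))·e^{−d₁²/2} = 0.373145
ν = S·φ(d₁)·√T = 14.690889

price = 6.180652
ν = 14.690889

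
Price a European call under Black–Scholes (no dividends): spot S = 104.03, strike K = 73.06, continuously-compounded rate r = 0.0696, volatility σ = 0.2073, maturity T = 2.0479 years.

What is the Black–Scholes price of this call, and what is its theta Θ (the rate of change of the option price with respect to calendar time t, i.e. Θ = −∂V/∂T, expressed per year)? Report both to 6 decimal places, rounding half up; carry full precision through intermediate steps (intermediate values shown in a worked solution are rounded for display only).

σ√T = 0.2073·√2.0479 = 0.296656
d₁ = (ln(S/K) + (r+σ²/2)T) / (σ√T) = (ln(104.03/73.06) + (0.0696+0.2073²/2)·2.0479) / 0.296656 = (0.353398 + 0.186536) / 0.296656 = 1.820068
d₂ = d₁ − σ√T = 1.820068 − 0.296656 = 1.523411
e^{−rT} = e^{−0.0696·2.0479} = 0.867158
N(d₁) = 0.965626,  N(d₂) = 0.936172
Call price V = S·N(d₁) − K·e^{−rT}·N(d₂) = 100.454036 − 59.310787 = 41.143248
φ(d₁) = (1/√(2π))·e^{−d₁²/2} = 0.076134
Θ = −S·φ(d₁)·σ/(2√T) − r·K·e^{−rT}·N(d₂) = −0.573656 − 4.128031 = -4.701687

price = 41.143248
Θ = -4.701687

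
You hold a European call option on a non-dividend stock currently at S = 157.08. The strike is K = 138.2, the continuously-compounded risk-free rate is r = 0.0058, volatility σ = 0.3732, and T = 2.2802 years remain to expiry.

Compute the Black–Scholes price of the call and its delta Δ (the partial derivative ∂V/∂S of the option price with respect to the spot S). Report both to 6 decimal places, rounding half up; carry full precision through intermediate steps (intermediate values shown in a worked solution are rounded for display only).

price = 43.894093
Δ = 0.702799

σ√T = 0.3732·√2.2802 = 0.563544
d₁ = (ln(S/K) + (r+σ²/2)T) / (σ√T) = (ln(157.08/138.2) + (0.0058+0.3732²/2)·2.2802) / 0.563544 = (0.128053 + 0.172016) / 0.563544 = 0.532468
d₂ = d₁ − σ√T = 0.532468 − 0.563544 = -0.031076
e^{−rT} = e^{−0.0058·2.2802} = 0.986862
N(d₁) = 0.702799,  N(d₂) = 0.487605
Call price V = S·N(d₁) − K·e^{−rT}·N(d₂) = 110.395700 − 66.501607 = 43.894093
Δ = N(d₁) = 0.702799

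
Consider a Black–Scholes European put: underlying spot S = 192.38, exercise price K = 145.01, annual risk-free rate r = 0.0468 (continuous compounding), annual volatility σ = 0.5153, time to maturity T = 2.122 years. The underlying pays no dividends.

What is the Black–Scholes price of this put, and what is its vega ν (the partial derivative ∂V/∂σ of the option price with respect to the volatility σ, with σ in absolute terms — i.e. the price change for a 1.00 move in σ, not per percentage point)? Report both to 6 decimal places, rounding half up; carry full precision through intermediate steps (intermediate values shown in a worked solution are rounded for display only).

σ√T = 0.5153·√2.122 = 0.750642
d₁ = (ln(S/K) + (r+σ²/2)T) / (σ√T) = (ln(192.38/145.01) + (0.0468+0.5153²/2)·2.122) / 0.750642 = (0.282670 + 0.381041) / 0.750642 = 0.884191
d₂ = d₁ − σ√T = 0.884191 − 0.750642 = 0.133549
e^{−rT} = e^{−0.0468·2.122} = 0.905462
N(−d₁) = 0.188296,  N(−d₂) = 0.446879
Put price V = K·e^{−rT}·N(−d₂) − S·N(−d₁) = 58.675758 − 36.224472 = 22.451287
φ(d₁) = (1/√(2π))·e^{−d₁²/2} = 0.269864
ν = S·φ(d₁)·√T = 75.627227

price = 22.451287
ν = 75.627227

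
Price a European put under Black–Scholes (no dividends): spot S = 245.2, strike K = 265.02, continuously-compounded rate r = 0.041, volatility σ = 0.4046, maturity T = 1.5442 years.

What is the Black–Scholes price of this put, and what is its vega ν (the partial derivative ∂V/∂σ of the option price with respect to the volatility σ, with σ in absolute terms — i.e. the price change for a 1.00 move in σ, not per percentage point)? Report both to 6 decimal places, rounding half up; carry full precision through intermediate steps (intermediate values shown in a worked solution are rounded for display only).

price = 50.822791
ν = 118.580074

σ√T = 0.4046·√1.5442 = 0.502780
d₁ = (ln(S/K) + (r+σ²/2)T) / (σ√T) = (ln(245.2/265.02) + (0.041+0.4046²/2)·1.5442) / 0.502780 = (-0.077731 + 0.189706) / 0.502780 = 0.222711
d₂ = d₁ − σ√T = 0.222711 − 0.502780 = -0.280068
e^{−rT} = e^{−0.041·1.5442} = 0.938650
N(−d₁) = 0.411880,  N(−d₂) = 0.610287
Put price V = K·e^{−rT}·N(−d₂) − S·N(−d₁) = 151.815778 − 100.992987 = 50.822791
φ(d₁) = (1/√(2π))·e^{−d₁²/2} = 0.389170
ν = S·φ(d₁)·√T = 118.580074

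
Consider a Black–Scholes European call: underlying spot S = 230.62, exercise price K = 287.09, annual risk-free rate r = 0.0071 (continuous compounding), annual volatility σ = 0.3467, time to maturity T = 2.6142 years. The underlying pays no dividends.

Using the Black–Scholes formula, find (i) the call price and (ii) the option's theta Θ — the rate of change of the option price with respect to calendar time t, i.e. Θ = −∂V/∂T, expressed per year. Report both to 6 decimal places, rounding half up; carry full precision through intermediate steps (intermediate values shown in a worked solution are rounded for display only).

price = 34.432260
Θ = -10.358508

σ√T = 0.3467·√2.6142 = 0.560561
d₁ = (ln(S/K) + (r+σ²/2)T) / (σ√T) = (ln(230.62/287.09) + (0.0071+0.3467²/2)·2.6142) / 0.560561 = (-0.219024 + 0.175675) / 0.560561 = -0.077331
d₂ = d₁ − σ√T = -0.077331 − 0.560561 = -0.637893
e^{−rT} = e^{−0.0071·2.6142} = 0.981610
N(d₁) = 0.469180,  N(d₂) = 0.261772
Call price V = S·N(d₁) − K·e^{−rT}·N(d₂) = 108.202279 − 73.770019 = 34.432260
φ(d₁) = (1/√(2π))·e^{−d₁²/2} = 0.397751
Θ = −S·φ(d₁)·σ/(2√T) − r·K·e^{−rT}·N(d₂) = −9.834740 − 0.523767 = -10.358508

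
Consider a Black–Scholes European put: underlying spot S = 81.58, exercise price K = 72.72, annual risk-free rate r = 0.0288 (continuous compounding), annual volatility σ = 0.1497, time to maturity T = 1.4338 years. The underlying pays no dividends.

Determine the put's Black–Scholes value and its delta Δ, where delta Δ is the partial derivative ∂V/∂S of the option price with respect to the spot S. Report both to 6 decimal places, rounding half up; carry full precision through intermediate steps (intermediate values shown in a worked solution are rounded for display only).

price = 1.426599
Δ = -0.168185

σ√T = 0.1497·√1.4338 = 0.179253
d₁ = (ln(S/K) + (r+σ²/2)T) / (σ√T) = (ln(81.58/72.72) + (0.0288+0.1497²/2)·1.4338) / 0.179253 = (0.114968 + 0.057359) / 0.179253 = 0.961362
d₂ = d₁ − σ√T = 0.961362 − 0.179253 = 0.782109
e^{−rT} = e^{−0.0288·1.4338} = 0.959548
N(−d₁) = 0.168185,  N(−d₂) = 0.217075
Put price V = K·e^{−rT}·N(−d₂) − S·N(−d₁) = 15.147135 − 13.720536 = 1.426599
Δ = −N(−d₁) = -0.168185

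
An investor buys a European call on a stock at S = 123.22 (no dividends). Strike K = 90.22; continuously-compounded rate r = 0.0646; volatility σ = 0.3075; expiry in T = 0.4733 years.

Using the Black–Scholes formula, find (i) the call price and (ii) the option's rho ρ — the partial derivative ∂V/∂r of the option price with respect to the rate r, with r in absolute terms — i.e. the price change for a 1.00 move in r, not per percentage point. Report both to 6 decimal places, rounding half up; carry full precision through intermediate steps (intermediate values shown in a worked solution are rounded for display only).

σ√T = 0.3075·√0.4733 = 0.211550
d₁ = (ln(S/K) + (r+σ²/2)T) / (σ√T) = (ln(123.22/90.22) + (0.0646+0.3075²/2)·0.4733) / 0.211550 = (0.311720 + 0.052952) / 0.211550 = 1.723809
d₂ = d₁ − σ√T = 1.723809 − 0.211550 = 1.512259
e^{−rT} = e^{−0.0646·0.4733} = 0.969888
N(d₁) = 0.957629,  N(d₂) = 0.934766
Call price V = S·N(d₁) − K·e^{−rT}·N(d₂) = 117.999029 − 81.795067 = 36.203962
ρ = K·T·e^{−rT}·N(d₂) = 38.713605

price = 36.203962
ρ = 38.713605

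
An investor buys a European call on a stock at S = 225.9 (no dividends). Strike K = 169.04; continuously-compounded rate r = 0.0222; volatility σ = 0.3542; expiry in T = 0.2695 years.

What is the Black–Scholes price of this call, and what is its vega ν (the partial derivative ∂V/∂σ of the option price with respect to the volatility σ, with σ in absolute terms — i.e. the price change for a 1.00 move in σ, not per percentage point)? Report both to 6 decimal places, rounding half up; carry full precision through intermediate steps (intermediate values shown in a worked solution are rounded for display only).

σ√T = 0.3542·√0.2695 = 0.183877
d₁ = (ln(S/K) + (r+σ²/2)T) / (σ√T) = (ln(225.9/169.04) + (0.0222+0.3542²/2)·0.2695) / 0.183877 = (0.289957 + 0.022888) / 0.183877 = 1.701382
d₂ = d₁ − σ√T = 1.701382 − 0.183877 = 1.517505
e^{−rT} = e^{−0.0222·0.2695} = 0.994035
N(d₁) = 0.955564,  N(d₂) = 0.935430
Call price V = S·N(d₁) − K·e^{−rT}·N(d₂) = 215.861985 − 157.181921 = 58.680064
φ(d₁) = (1/√(2π))·e^{−d₁²/2} = 0.093828
ν = S·φ(d₁)·√T = 11.003467

price = 58.680064
ν = 11.003467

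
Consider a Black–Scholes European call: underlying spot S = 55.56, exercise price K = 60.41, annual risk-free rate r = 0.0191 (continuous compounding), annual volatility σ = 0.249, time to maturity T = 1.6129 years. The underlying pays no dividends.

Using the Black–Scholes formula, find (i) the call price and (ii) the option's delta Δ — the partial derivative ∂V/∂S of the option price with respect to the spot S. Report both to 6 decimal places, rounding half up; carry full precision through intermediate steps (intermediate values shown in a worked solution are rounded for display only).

σ√T = 0.249·√1.6129 = 0.316230
d₁ = (ln(S/K) + (r+σ²/2)T) / (σ√T) = (ln(55.56/60.41) + (0.0191+0.249²/2)·1.6129) / 0.316230 = (-0.083691 + 0.080807) / 0.316230 = -0.009120
d₂ = d₁ − σ√T = -0.009120 − 0.316230 = -0.325350
e^{−rT} = e^{−0.0191·1.6129} = 0.969663
N(d₁) = 0.496362,  N(d₂) = 0.372458
Call price V = S·N(d₁) − K·e^{−rT}·N(d₂) = 27.577854 − 21.817610 = 5.760244
Δ = N(d₁) = 0.496362

price = 5.760244
Δ = 0.496362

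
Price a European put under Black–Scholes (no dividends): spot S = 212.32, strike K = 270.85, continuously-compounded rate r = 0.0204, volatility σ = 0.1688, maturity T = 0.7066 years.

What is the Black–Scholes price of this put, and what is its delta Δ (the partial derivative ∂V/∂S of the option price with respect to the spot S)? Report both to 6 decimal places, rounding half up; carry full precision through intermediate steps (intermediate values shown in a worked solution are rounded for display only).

σ√T = 0.1688·√0.7066 = 0.141892
d₁ = (ln(S/K) + (r+σ²/2)T) / (σ√T) = (ln(212.32/270.85) + (0.0204+0.1688²/2)·0.7066) / 0.141892 = (-0.243471 + 0.024481) / 0.141892 = -1.543347
d₂ = d₁ − σ√T = -1.543347 − 0.141892 = -1.685239
e^{−rT} = e^{−0.0204·0.7066} = 0.985689
N(−d₁) = 0.938627,  N(−d₂) = 0.954029
Put price V = K·e^{−rT}·N(−d₂) − S·N(−d₁) = 254.700685 − 199.289211 = 55.411475
Δ = −N(−d₁) = -0.938627

price = 55.411475
Δ = -0.938627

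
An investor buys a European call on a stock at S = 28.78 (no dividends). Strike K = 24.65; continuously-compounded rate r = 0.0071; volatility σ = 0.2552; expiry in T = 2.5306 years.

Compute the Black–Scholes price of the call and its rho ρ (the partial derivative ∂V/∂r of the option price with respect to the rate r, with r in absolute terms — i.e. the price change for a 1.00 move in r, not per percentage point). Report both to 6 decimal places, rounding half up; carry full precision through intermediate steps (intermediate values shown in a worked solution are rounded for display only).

price = 6.920644
ρ = 36.036288

σ√T = 0.2552·√2.5306 = 0.405969
d₁ = (ln(S/K) + (r+σ²/2)T) / (σ√T) = (ln(28.78/24.65) + (0.0071+0.2552²/2)·2.5306) / 0.405969 = (0.154904 + 0.100373) / 0.405969 = 0.628808
d₂ = d₁ − σ√T = 0.628808 − 0.405969 = 0.222839
e^{−rT} = e^{−0.0071·2.5306} = 0.982193
N(d₁) = 0.735263,  N(d₂) = 0.588170
Call price V = S·N(d₁) − K·e^{−rT}·N(d₂) = 21.160859 − 14.240215 = 6.920644
ρ = K·T·e^{−rT}·N(d₂) = 36.036288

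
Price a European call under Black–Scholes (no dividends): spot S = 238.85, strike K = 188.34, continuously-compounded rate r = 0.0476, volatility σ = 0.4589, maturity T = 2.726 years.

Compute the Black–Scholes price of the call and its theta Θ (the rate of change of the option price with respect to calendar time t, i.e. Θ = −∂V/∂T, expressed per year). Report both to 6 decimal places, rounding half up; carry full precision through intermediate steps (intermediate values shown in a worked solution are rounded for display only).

σ√T = 0.4589·√2.726 = 0.757672
d₁ = (ln(S/K) + (r+σ²/2)T) / (σ√T) = (ln(238.85/188.34) + (0.0476+0.4589²/2)·2.726) / 0.757672 = (0.237587 + 0.416791) / 0.757672 = 0.863669
d₂ = d₁ − σ√T = 0.863669 − 0.757672 = 0.105998
e^{−rT} = e^{−0.0476·2.726} = 0.878308
N(d₁) = 0.806115,  N(d₂) = 0.542208
Call price V = S·N(d₁) − K·e^{−rT}·N(d₂) = 192.540612 − 89.692348 = 102.848264
φ(d₁) = (1/√(2π))·e^{−d₁²/2} = 0.274748
Θ = −S·φ(d₁)·σ/(2√T) − r·K·e^{−rT}·N(d₂) = −9.119793 − 4.269356 = -13.389149

price = 102.848264
Θ = -13.389149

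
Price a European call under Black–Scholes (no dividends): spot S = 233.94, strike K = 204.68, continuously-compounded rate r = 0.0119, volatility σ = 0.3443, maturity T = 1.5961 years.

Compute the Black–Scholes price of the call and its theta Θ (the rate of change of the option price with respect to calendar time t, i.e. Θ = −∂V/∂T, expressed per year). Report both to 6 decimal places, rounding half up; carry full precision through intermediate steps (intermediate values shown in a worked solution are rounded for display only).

price = 56.222185
Θ = -12.142315

σ√T = 0.3443·√1.5961 = 0.434978
d₁ = (ln(S/K) + (r+σ²/2)T) / (σ√T) = (ln(233.94/204.68) + (0.0119+0.3443²/2)·1.5961) / 0.434978 = (0.133617 + 0.113596) / 0.434978 = 0.568335
d₂ = d₁ − σ√T = 0.568335 − 0.434978 = 0.133358
e^{−rT} = e^{−0.0119·1.5961} = 0.981186
N(d₁) = 0.715096,  N(d₂) = 0.553045
Call price V = S·N(d₁) − K·e^{−rT}·N(d₂) = 167.289654 − 111.067470 = 56.222185
φ(d₁) = (1/√(2π))·e^{−d₁²/2} = 0.339446
Θ = −S·φ(d₁)·σ/(2√T) − r·K·e^{−rT}·N(d₂) = −10.820612 − 1.321703 = -12.142315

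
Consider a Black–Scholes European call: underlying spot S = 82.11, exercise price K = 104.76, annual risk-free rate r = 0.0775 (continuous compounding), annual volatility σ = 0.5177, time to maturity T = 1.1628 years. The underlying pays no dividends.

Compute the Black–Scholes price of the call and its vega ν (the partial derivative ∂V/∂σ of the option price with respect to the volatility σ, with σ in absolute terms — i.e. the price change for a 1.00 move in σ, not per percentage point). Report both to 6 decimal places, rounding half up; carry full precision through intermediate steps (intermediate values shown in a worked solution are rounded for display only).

σ√T = 0.5177·√1.1628 = 0.558252
d₁ = (ln(S/K) + (r+σ²/2)T) / (σ√T) = (ln(82.11/104.76) + (0.0775+0.5177²/2)·1.1628) / 0.558252 = (-0.243612 + 0.245940) / 0.558252 = 0.004170
d₂ = d₁ − σ√T = 0.004170 − 0.558252 = -0.554083
e^{−rT} = e^{−0.0775·1.1628} = 0.913824
N(d₁) = 0.501663,  N(d₂) = 0.289761
Call price V = S·N(d₁) − K·e^{−rT}·N(d₂) = 41.191586 − 27.739474 = 13.452112
φ(d₁) = (1/√(2π))·e^{−d₁²/2} = 0.398939
ν = S·φ(d₁)·√T = 35.322778

price = 13.452112
ν = 35.322778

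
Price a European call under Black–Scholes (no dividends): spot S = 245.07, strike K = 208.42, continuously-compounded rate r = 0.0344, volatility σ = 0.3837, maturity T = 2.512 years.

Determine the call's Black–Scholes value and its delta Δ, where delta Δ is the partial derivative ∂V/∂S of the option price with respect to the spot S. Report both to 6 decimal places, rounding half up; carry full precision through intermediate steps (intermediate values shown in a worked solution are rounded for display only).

σ√T = 0.3837·√2.512 = 0.608137
d₁ = (ln(S/K) + (r+σ²/2)T) / (σ√T) = (ln(245.07/208.42) + (0.0344+0.3837²/2)·2.512) / 0.608137 = (0.161989 + 0.271328) / 0.608137 = 0.712531
d₂ = d₁ − σ√T = 0.712531 − 0.608137 = 0.104394
e^{−rT} = e^{−0.0344·2.512} = 0.917216
N(d₁) = 0.761932,  N(d₂) = 0.541572
Call price V = S·N(d₁) − K·e^{−rT}·N(d₂) = 186.726700 − 103.530128 = 83.196573
Δ = N(d₁) = 0.761932

price = 83.196573
Δ = 0.761932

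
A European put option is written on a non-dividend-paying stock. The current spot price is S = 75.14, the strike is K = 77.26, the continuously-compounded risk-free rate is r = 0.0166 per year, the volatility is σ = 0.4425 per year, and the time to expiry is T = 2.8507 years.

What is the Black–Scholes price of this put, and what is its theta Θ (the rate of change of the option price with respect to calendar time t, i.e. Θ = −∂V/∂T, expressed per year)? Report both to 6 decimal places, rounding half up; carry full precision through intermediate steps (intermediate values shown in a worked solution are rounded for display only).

σ√T = 0.4425·√2.8507 = 0.747118
d₁ = (ln(S/K) + (r+σ²/2)T) / (σ√T) = (ln(75.14/77.26) + (0.0166+0.4425²/2)·2.8507) / 0.747118 = (-0.027823 + 0.326414) / 0.747118 = 0.399657
d₂ = d₁ − σ√T = 0.399657 − 0.747118 = -0.347461
e^{−rT} = e^{−0.0166·2.8507} = 0.953781
N(−d₁) = 0.344705,  N(−d₂) = 0.635877
Put price V = K·e^{−rT}·N(−d₂) − S·N(−d₁) = 46.857228 − 25.901105 = 20.956123
φ(d₁) = (1/√(2π))·e^{−d₁²/2} = 0.368321
Θ = −S·φ(d₁)·σ/(2√T) + r·K·e^{−rT}·N(−d₂) = −3.626643 + 0.777830 = -2.848813

price = 20.956123
Θ = -2.848813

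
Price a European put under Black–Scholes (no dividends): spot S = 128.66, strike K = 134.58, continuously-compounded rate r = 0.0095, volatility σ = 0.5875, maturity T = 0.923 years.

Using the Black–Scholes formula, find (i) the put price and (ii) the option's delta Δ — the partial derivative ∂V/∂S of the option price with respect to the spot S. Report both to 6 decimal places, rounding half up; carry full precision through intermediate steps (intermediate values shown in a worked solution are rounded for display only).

σ√T = 0.5875·√0.923 = 0.564428
d₁ = (ln(S/K) + (r+σ²/2)T) / (σ√T) = (ln(128.66/134.58) + (0.0095+0.5875²/2)·0.923) / 0.564428 = (-0.044986 + 0.168058) / 0.564428 = 0.218048
d₂ = d₁ − σ√T = 0.218048 − 0.564428 = -0.346380
e^{−rT} = e^{−0.0095·0.923} = 0.991270
N(−d₁) = 0.413696,  N(−d₂) = 0.635471
Put price V = K·e^{−rT}·N(−d₂) − S·N(−d₁) = 84.775126 − 53.226099 = 31.549027
Δ = −N(−d₁) = -0.413696

price = 31.549027
Δ = -0.413696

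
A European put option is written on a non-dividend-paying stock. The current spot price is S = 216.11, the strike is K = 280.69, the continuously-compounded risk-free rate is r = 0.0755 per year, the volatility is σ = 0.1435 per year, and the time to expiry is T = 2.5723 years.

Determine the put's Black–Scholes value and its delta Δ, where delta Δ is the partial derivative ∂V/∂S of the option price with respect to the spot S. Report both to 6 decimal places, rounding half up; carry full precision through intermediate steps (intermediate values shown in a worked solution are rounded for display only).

price = 28.869018
Δ = -0.570303

σ√T = 0.1435·√2.5723 = 0.230151
d₁ = (ln(S/K) + (r+σ²/2)T) / (σ√T) = (ln(216.11/280.69) + (0.0755+0.1435²/2)·2.5723) / 0.230151 = (-0.261463 + 0.220693) / 0.230151 = -0.177144
d₂ = d₁ − σ√T = -0.177144 − 0.230151 = -0.407295
e^{−rT} = e^{−0.0755·2.5723} = 0.823486
N(−d₁) = 0.570303,  N(−d₂) = 0.658104
Put price V = K·e^{−rT}·N(−d₂) − S·N(−d₁) = 152.117095 − 123.248077 = 28.869018
Δ = −N(−d₁) = -0.570303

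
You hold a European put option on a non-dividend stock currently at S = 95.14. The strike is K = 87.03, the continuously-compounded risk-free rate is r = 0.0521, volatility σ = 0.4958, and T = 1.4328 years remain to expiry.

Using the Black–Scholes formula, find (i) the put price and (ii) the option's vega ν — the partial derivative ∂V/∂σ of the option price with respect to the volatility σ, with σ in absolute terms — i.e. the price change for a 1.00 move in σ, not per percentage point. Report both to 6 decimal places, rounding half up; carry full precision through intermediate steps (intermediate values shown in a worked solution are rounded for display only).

price = 14.089221
ν = 38.561869

σ√T = 0.4958·√1.4328 = 0.593471
d₁ = (ln(S/K) + (r+σ²/2)T) / (σ√T) = (ln(95.14/87.03) + (0.0521+0.4958²/2)·1.4328) / 0.593471 = (0.089097 + 0.250753) / 0.593471 = 0.572647
d₂ = d₁ − σ√T = 0.572647 − 0.593471 = -0.020824
e^{−rT} = e^{−0.0521·1.4328} = 0.928069
N(−d₁) = 0.283442,  N(−d₂) = 0.508307
Put price V = K·e^{−rT}·N(−d₂) − S·N(−d₁) = 41.055880 − 26.966659 = 14.089221
φ(d₁) = (1/√(2π))·e^{−d₁²/2} = 0.338612
ν = S·φ(d₁)·√T = 38.561869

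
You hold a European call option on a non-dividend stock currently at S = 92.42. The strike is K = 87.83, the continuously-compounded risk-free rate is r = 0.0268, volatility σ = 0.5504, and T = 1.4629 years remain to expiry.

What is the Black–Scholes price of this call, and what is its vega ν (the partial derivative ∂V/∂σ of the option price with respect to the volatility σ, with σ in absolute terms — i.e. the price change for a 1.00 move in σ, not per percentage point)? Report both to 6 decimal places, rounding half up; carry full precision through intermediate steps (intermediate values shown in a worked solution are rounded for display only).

price = 27.247085
ν = 39.963938

σ√T = 0.5504·√1.4629 = 0.665711
d₁ = (ln(S/K) + (r+σ²/2)T) / (σ√T) = (ln(92.42/87.83) + (0.0268+0.5504²/2)·1.4629) / 0.665711 = (0.050940 + 0.260791) / 0.665711 = 0.468269
d₂ = d₁ − σ√T = 0.468269 − 0.665711 = -0.197442
e^{−rT} = e^{−0.0268·1.4629} = 0.961553
N(d₁) = 0.680204,  N(d₂) = 0.421741
Call price V = S·N(d₁) − K·e^{−rT}·N(d₂) = 62.864430 − 35.617345 = 27.247085
φ(d₁) = (1/√(2π))·e^{−d₁²/2} = 0.357516
ν = S·φ(d₁)·√T = 39.963938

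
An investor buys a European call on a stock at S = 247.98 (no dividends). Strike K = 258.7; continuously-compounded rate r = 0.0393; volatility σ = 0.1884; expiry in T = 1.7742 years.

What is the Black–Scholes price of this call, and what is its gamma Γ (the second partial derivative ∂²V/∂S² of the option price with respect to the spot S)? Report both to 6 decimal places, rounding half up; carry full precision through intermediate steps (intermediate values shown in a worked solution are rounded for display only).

σ√T = 0.1884·√1.7742 = 0.250947
d₁ = (ln(S/K) + (r+σ²/2)T) / (σ√T) = (ln(247.98/258.7) + (0.0393+0.1884²/2)·1.7742) / 0.250947 = (-0.042321 + 0.101213) / 0.250947 = 0.234680
d₂ = d₁ − σ√T = 0.234680 − 0.250947 = -0.016267
e^{−rT} = e^{−0.0393·1.7742} = 0.932649
N(d₁) = 0.592771,  N(d₂) = 0.493511
Call price V = S·N(d₁) − K·e^{−rT}·N(d₂) = 146.995473 − 119.072467 = 27.923006
φ(d₁) = (1/√(2π))·e^{−d₁²/2} = 0.388106
Γ = φ(d₁) / (S·σ·√T) = 0.006237

price = 27.923006
Γ = 0.006237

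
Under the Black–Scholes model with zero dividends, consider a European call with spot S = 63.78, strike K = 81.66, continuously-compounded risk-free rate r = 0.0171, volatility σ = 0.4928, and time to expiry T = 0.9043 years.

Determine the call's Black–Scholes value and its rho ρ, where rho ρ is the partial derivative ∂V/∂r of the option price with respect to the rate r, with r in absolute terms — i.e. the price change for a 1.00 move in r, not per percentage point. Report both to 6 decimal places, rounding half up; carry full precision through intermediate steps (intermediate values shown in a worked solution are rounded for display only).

σ√T = 0.4928·√0.9043 = 0.468627
d₁ = (ln(S/K) + (r+σ²/2)T) / (σ√T) = (ln(63.78/81.66) + (0.0171+0.4928²/2)·0.9043) / 0.468627 = (-0.247125 + 0.125269) / 0.468627 = -0.260027
d₂ = d₁ − σ√T = -0.260027 − 0.468627 = -0.728654
e^{−rT} = e^{−0.0171·0.9043} = 0.984655
N(d₁) = 0.397421,  N(d₂) = 0.233107
Call price V = S·N(d₁) − K·e^{−rT}·N(d₂) = 25.347539 − 18.743405 = 6.604134
ρ = K·T·e^{−rT}·N(d₂) = 16.949661

price = 6.604134
ρ = 16.949661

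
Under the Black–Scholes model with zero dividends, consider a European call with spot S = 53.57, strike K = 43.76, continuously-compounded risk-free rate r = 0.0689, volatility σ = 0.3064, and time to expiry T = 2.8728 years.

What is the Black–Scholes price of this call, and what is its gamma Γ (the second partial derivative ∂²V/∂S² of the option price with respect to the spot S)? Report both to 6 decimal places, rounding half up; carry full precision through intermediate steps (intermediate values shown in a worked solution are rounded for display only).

σ√T = 0.3064·√2.8728 = 0.519328
d₁ = (ln(S/K) + (r+σ²/2)T) / (σ√T) = (ln(53.57/43.76) + (0.0689+0.3064²/2)·2.8728) / 0.519328 = (0.202269 + 0.332787) / 0.519328 = 1.030285
d₂ = d₁ − σ√T = 1.030285 − 0.519328 = 0.510957
e^{−rT} = e^{−0.0689·2.8728} = 0.820422
N(d₁) = 0.848562,  N(d₂) = 0.695310
Call price V = S·N(d₁) − K·e^{−rT}·N(d₂) = 45.457462 − 24.962786 = 20.494676
φ(d₁) = (1/√(2π))·e^{−d₁²/2} = 0.234645
Γ = φ(d₁) / (S·σ·√T) = 0.008434

price = 20.494676
Γ = 0.008434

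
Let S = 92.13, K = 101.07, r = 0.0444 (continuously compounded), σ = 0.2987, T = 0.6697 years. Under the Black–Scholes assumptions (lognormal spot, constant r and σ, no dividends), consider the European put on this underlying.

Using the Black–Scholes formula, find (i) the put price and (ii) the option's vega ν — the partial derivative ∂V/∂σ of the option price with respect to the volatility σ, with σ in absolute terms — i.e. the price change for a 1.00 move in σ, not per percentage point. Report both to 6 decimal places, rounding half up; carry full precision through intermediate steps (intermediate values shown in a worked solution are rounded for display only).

σ√T = 0.2987·√0.6697 = 0.244442
d₁ = (ln(S/K) + (r+σ²/2)T) / (σ√T) = (ln(92.13/101.07) + (0.0444+0.2987²/2)·0.6697) / 0.244442 = (-0.092613 + 0.059611) / 0.244442 = -0.135010
d₂ = d₁ − σ√T = -0.135010 − 0.244442 = -0.379452
e^{−rT} = e^{−0.0444·0.6697} = 0.970703
N(−d₁) = 0.553698,  N(−d₂) = 0.647824
Put price V = K·e^{−rT}·N(−d₂) − S·N(−d₁) = 63.557328 − 51.012210 = 12.545117
φ(d₁) = (1/√(2π))·e^{−d₁²/2} = 0.395323
ν = S·φ(d₁)·√T = 29.805278

price = 12.545117
ν = 29.805278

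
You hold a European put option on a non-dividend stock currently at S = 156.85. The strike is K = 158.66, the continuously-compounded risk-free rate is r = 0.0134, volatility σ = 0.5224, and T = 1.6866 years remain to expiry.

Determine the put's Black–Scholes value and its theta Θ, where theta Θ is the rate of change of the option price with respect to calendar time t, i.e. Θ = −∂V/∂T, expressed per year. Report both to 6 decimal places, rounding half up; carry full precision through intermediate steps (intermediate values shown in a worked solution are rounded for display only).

σ√T = 0.5224·√1.6866 = 0.678437
d₁ = (ln(S/K) + (r+σ²/2)T) / (σ√T) = (ln(156.85/158.66) + (0.0134+0.5224²/2)·1.6866) / 0.678437 = (-0.011474 + 0.252738) / 0.678437 = 0.355619
d₂ = d₁ − σ√T = 0.355619 − 0.678437 = -0.322818
e^{−rT} = e^{−0.0134·1.6866} = 0.977653
N(−d₁) = 0.361063,  N(−d₂) = 0.626583
Put price V = K·e^{−rT}·N(−d₂) − S·N(−d₁) = 97.192111 − 56.632728 = 40.559384
φ(d₁) = (1/√(2π))·e^{−d₁²/2} = 0.374497
Θ = −S·φ(d₁)·σ/(2√T) + r·K·e^{−rT}·N(−d₂) = −11.814089 + 1.302374 = -10.511714

price = 40.559384
Θ = -10.511714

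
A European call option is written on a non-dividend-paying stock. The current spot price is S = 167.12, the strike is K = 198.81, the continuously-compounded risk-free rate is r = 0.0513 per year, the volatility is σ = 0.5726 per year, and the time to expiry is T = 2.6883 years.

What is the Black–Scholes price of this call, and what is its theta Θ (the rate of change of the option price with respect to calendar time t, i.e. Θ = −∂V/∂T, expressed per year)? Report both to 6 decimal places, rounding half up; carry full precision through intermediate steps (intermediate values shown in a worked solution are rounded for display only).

σ√T = 0.5726·√2.6883 = 0.938837
d₁ = (ln(S/K) + (r+σ²/2)T) / (σ√T) = (ln(167.12/198.81) + (0.0513+0.5726²/2)·2.6883) / 0.938837 = (-0.173637 + 0.578617) / 0.938837 = 0.431363
d₂ = d₁ − σ√T = 0.431363 − 0.938837 = -0.507474
e^{−rT} = e^{−0.0513·2.6883} = 0.871177
N(d₁) = 0.666898,  N(d₂) = 0.305911
Call price V = S·N(d₁) − K·e^{−rT}·N(d₂) = 111.451972 − 52.983442 = 58.468530
φ(d₁) = (1/√(2π))·e^{−d₁²/2} = 0.363500
Θ = −S·φ(d₁)·σ/(2√T) − r·K·e^{−rT}·N(d₂) = −10.607559 − 2.718051 = -13.325610

price = 58.468530
Θ = -13.325610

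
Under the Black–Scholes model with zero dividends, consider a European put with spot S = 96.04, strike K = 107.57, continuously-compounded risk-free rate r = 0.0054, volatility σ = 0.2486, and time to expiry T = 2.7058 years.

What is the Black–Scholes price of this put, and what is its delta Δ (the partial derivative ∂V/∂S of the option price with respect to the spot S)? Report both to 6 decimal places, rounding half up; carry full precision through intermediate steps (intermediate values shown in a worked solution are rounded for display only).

σ√T = 0.2486·√2.7058 = 0.408930
d₁ = (ln(S/K) + (r+σ²/2)T) / (σ√T) = (ln(96.04/107.57) + (0.0054+0.2486²/2)·2.7058) / 0.408930 = (-0.113377 + 0.098223) / 0.408930 = -0.037057
d₂ = d₁ − σ√T = -0.037057 − 0.408930 = -0.445987
e^{−rT} = e^{−0.0054·2.7058} = 0.985495
N(−d₁) = 0.514780,  N(−d₂) = 0.672197
Put price V = K·e^{−rT}·N(−d₂) − S·N(−d₁) = 71.259371 − 49.439503 = 21.819867
Δ = −N(−d₁) = -0.514780

price = 21.819867
Δ = -0.514780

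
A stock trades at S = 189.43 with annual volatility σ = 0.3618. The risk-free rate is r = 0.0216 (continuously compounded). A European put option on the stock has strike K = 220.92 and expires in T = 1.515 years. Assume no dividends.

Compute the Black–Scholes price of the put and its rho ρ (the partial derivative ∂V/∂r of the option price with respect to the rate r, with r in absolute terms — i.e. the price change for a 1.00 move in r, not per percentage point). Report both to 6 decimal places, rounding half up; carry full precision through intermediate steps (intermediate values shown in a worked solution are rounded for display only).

price = 48.995460
ρ = -223.349730

σ√T = 0.3618·√1.515 = 0.445323
d₁ = (ln(S/K) + (r+σ²/2)T) / (σ√T) = (ln(189.43/220.92) + (0.0216+0.3618²/2)·1.515) / 0.445323 = (-0.153781 + 0.131880) / 0.445323 = -0.049180
d₂ = d₁ − σ√T = -0.049180 − 0.445323 = -0.494503
e^{−rT} = e^{−0.0216·1.515} = 0.967806
N(−d₁) = 0.519612,  N(−d₂) = 0.689524
Put price V = K·e^{−rT}·N(−d₂) − S·N(−d₁) = 147.425564 − 98.430104 = 48.995460
ρ = −K·T·e^{−rT}·N(−d₂) = -223.349730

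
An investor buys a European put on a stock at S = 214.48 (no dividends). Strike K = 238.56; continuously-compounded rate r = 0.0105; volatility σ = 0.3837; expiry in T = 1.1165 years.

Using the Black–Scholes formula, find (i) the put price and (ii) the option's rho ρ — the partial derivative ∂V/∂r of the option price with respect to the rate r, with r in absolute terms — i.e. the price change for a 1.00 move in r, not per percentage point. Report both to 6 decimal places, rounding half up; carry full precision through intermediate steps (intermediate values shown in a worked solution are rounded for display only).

price = 47.783035
ρ = -176.026355

σ√T = 0.3837·√1.1165 = 0.405435
d₁ = (ln(S/K) + (r+σ²/2)T) / (σ√T) = (ln(214.48/238.56) + (0.0105+0.3837²/2)·1.1165) / 0.405435 = (-0.106404 + 0.093912) / 0.405435 = -0.030812
d₂ = d₁ − σ√T = -0.030812 − 0.405435 = -0.436247
e^{−rT} = e^{−0.0105·1.1165} = 0.988345
N(−d₁) = 0.512290,  N(−d₂) = 0.668671
Put price V = K·e^{−rT}·N(−d₂) − S·N(−d₁) = 157.659073 − 109.876038 = 47.783035
ρ = −K·T·e^{−rT}·N(−d₂) = -176.026355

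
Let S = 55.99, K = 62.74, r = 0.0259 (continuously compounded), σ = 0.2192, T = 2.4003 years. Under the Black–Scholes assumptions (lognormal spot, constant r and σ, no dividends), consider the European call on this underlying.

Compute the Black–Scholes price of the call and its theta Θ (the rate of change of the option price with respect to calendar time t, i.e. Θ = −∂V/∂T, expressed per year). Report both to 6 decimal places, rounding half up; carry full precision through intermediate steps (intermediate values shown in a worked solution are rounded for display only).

price = 6.353913
Θ = -2.150640

σ√T = 0.2192·√2.4003 = 0.339604
d₁ = (ln(S/K) + (r+σ²/2)T) / (σ√T) = (ln(55.99/62.74) + (0.0259+0.2192²/2)·2.4003) / 0.339604 = (-0.113826 + 0.119833) / 0.339604 = 0.017689
d₂ = d₁ − σ√T = 0.017689 − 0.339604 = -0.321915
e^{−rT} = e^{−0.0259·2.4003} = 0.939725
N(d₁) = 0.507057,  N(d₂) = 0.373758
Call price V = S·N(d₁) − K·e^{−rT}·N(d₂) = 28.390094 − 22.036181 = 6.353913
φ(d₁) = (1/√(2π))·e^{−d₁²/2} = 0.398880
Θ = −S·φ(d₁)·σ/(2√T) − r·K·e^{−rT}·N(d₂) = −1.579903 − 0.570737 = -2.150640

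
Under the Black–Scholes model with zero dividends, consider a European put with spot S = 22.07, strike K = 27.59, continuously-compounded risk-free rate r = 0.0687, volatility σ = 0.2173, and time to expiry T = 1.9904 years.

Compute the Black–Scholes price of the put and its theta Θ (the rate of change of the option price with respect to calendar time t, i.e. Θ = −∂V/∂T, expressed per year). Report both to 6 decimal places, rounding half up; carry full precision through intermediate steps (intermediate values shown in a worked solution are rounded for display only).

σ√T = 0.2173·√1.9904 = 0.306570
d₁ = (ln(S/K) + (r+σ²/2)T) / (σ√T) = (ln(22.07/27.59) + (0.0687+0.2173²/2)·1.9904) / 0.306570 = (-0.223234 + 0.183733) / 0.306570 = -0.128848
d₂ = d₁ − σ√T = -0.128848 − 0.306570 = -0.435418
e^{−rT} = e^{−0.0687·1.9904} = 0.872197
N(−d₁) = 0.551261,  N(−d₂) = 0.668371
Put price V = K·e^{−rT}·N(−d₂) − S·N(−d₁) = 16.083606 − 12.166334 = 3.917273
φ(d₁) = (1/√(2π))·e^{−d₁²/2} = 0.395644
Θ = −S·φ(d₁)·σ/(2√T) + r·K·e^{−rT}·N(−d₂) = −0.672461 + 1.104944 = 0.432483

price = 3.917273
Θ = 0.432483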